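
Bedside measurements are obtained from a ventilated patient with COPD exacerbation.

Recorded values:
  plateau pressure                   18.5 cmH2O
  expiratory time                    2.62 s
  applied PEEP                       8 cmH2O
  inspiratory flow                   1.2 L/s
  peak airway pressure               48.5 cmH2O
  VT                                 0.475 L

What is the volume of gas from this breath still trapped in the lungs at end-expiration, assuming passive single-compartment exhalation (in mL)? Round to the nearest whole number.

47

R = (PIP − Pplat)/V̇ = (48.5 − 18.5) / 1.2 = 30.0/1.2 = 25.0 cmH2O·s/L.
C = Vt/(Pplat − PEEP) = 475.0 / (18.5 − 8) = 475.0/10.5 = 45.238 mL/cmH2O.
τ = R × C = 25.0 × 0.04524 L/cmH2O = 1.131 s.
Fraction remaining = e^(−Te/τ) = e^(−2.62/1.131) = 0.09861.
Trapped volume = 475.0 × 0.09861 = 46.84 mL.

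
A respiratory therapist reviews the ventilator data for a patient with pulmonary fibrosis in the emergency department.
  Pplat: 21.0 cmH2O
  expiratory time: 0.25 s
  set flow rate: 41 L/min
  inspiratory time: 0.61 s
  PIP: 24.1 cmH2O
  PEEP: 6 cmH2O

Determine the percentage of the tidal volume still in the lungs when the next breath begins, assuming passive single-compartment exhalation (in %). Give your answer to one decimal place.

Flow: 41 L/min ÷ 60 = 0.6833 L/s.
Vt = flow × Ti = 0.6833 L/s × 0.61 s × 1000 mL/L = 416.81 mL.
R = (PIP − Pplat)/V̇ = (24.1 − 21.0) / 0.6833 = 3.1/0.6833 = 4.537 cmH2O·s/L.
C = Vt/(Pplat − PEEP) = 416.81 / (21.0 − 6) = 416.81/15.0 = 27.787 mL/cmH2O.
τ = R × C = 4.537 × 0.02779 L/cmH2O = 0.1261 s.
Fraction remaining at end-expiration = e^(−Te/τ) = e^(−0.25/0.1261) = 0.1377 → 13.77%.

13.8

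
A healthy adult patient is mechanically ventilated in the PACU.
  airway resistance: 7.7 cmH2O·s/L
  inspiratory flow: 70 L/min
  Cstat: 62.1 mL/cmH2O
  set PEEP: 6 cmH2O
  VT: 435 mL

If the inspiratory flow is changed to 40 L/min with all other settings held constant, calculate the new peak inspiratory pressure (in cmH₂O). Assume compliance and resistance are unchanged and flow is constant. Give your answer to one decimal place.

18.1

Flow: 70 L/min ÷ 60 = 1.1667 L/s.
New flow: 40 L/min ÷ 60 = 0.6667 L/s.
PIP = Vt/C + R·V̇ + PEEP (constant-flow equation of motion).
Only the resistive term changes: ΔPIP = R × ΔV̇ = 7.7 × (0.6667 − 1.1667) = 7.7 × -0.5 = -3.85 cmH2O.
Original PIP = 435/62.1 + 7.7×1.1667 + 6 = 21.988 cmH2O; new PIP = 21.988 + (-3.85) = 18.138 cmH2O.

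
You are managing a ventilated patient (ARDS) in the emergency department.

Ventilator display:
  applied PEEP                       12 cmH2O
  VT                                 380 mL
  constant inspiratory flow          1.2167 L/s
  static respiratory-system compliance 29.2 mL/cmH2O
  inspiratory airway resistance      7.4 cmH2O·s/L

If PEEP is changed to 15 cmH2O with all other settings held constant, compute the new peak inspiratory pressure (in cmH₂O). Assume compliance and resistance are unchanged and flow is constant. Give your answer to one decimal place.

PIP = Vt/C + R·V̇ + PEEP (constant-flow equation of motion).
Only the baseline term changes: ΔPIP = ΔPEEP = 15 − 12 = 3.0 cmH2O.
Original PIP = 380/29.2 + 7.4×1.2167 + 12 = 34.017 cmH2O; new PIP = 34.017 + (3.0) = 37.017 cmH2O.

37.0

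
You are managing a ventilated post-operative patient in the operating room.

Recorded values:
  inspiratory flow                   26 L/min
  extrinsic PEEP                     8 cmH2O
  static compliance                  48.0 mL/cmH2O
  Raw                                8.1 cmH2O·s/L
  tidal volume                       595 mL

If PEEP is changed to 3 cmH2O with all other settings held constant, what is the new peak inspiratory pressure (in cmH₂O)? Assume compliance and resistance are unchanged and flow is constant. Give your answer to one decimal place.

Flow: 26 L/min ÷ 60 = 0.4333 L/s.
PIP = Vt/C + R·V̇ + PEEP (constant-flow equation of motion).
Only the baseline term changes: ΔPIP = ΔPEEP = 3 − 8 = -5.0 cmH2O.
Original PIP = 595/48.0 + 8.1×0.4333 + 8 = 23.906 cmH2O; new PIP = 23.906 + (-5.0) = 18.906 cmH2O.

18.9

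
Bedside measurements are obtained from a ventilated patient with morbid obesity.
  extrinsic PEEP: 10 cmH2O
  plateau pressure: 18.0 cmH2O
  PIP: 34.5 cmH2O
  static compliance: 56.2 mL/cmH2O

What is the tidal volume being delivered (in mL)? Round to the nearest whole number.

450

Vt = Cstat × (Pplat − PEEP) = 56.2 × (18.0 − 10) = 56.2 × 8.0 = 449.6 mL.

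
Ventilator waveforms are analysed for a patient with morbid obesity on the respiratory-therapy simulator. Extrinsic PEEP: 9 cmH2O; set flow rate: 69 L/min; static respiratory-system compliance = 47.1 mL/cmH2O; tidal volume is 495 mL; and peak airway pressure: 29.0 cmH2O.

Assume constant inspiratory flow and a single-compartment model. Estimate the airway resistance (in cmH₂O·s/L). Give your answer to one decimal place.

Flow: 69 L/min ÷ 60 = 1.15 L/s.
Equation of motion (constant flow): PIP = Vt/C + R·V̇ + PEEP.
R·V̇ = PIP − Vt/C − PEEP = 29.0 − 495/47.1 − 9 = 29.0 − 10.51 − 9 = 9.49 cmH2O.
R = 9.49 / 1.15 = 8.252 cmH2O·s/L.

8.3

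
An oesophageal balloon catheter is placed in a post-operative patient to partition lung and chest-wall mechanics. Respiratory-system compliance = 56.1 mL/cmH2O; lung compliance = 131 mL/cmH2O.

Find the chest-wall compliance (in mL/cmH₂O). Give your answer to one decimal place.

1/Ccw = 1/Crs − 1/CL.
1/Ccw = 1/56.1 − 1/131 = 0.01019.
Ccw = 98.135 mL/cmH2O.

98.1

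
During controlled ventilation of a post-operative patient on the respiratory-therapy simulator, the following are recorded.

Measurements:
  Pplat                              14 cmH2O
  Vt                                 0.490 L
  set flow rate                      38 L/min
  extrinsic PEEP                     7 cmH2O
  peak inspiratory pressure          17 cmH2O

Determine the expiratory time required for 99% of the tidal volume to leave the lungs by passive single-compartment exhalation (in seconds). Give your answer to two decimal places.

Flow: 38 L/min ÷ 60 = 0.6333 L/s.
R = (PIP − Pplat)/V̇ = (17 − 14) / 0.6333 = 3.0/0.6333 = 4.737 cmH2O·s/L.
C = Vt/(Pplat − PEEP) = 490.0 / (14 − 7) = 490.0/7.0 = 70.0 mL/cmH2O.
τ = R × C = 4.737 × 0.07 L/cmH2O = 0.3316 s.
t = −τ·ln(1 − 0.99) = −0.3316·ln(0.01) = 1.527 s.

1.53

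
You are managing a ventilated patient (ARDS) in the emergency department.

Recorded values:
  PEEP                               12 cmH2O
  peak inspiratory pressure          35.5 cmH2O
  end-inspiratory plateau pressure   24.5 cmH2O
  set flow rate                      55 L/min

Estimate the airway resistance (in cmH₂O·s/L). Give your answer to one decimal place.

12.0

Flow: 55 L/min ÷ 60 = 0.9167 L/s.
Raw = (PIP − Pplat) / flow = (35.5 − 24.5) / 0.9167 = 11.0 / 0.9167 = 12.0 cmH2O·s/L.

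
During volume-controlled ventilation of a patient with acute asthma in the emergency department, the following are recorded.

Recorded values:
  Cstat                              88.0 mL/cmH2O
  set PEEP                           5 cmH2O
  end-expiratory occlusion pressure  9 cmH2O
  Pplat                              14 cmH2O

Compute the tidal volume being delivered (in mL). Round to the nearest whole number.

End-expiratory occlusion gives total PEEP = 9 cmH2O (intrinsic PEEP = 9 − 5 = 4). Use total PEEP for the elastic gradient.
Vt = Cstat × (Pplat − PEEPtotal) = 88.0 × (14 − 9) = 88.0 × 5.0 = 440.0 mL.

440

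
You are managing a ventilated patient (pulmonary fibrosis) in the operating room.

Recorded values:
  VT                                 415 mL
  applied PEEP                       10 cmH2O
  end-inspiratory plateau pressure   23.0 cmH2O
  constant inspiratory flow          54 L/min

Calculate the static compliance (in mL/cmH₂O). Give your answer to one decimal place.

31.9

Cstat = Vt / (Pplat − PEEP) = 415 / (23.0 − 10) = 415 / 13.0 = 31.923 mL/cmH2O.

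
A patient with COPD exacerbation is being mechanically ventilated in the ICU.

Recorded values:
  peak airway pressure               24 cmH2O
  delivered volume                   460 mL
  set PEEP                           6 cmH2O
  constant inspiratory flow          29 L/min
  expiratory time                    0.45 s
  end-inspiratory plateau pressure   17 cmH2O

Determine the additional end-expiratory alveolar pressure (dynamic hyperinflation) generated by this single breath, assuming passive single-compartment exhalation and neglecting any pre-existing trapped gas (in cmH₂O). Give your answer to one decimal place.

5.2

Flow: 29 L/min ÷ 60 = 0.4833 L/s.
R = (PIP − Pplat)/V̇ = (24 − 17) / 0.4833 = 7.0/0.4833 = 14.484 cmH2O·s/L.
C = Vt/(Pplat − PEEP) = 460.0 / (17 − 6) = 460.0/11.0 = 41.818 mL/cmH2O.
τ = R × C = 14.484 × 0.04182 L/cmH2O = 0.6057 s.
Fraction remaining = e^(−Te/τ) = e^(−0.45/0.6057) = 0.4757; trapped volume = 460.0 × 0.4757 = 218.82 mL.
Additional alveolar pressure from trapping ≈ V_trapped / C = 218.82 / 41.818 = 5.233 cmH2O.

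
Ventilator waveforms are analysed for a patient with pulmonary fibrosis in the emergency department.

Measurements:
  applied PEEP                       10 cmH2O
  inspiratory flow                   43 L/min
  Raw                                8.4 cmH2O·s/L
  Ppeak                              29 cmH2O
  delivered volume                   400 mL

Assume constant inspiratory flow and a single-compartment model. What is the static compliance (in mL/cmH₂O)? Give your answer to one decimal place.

Flow: 43 L/min ÷ 60 = 0.7167 L/s.
Equation of motion (constant flow): PIP = Vt/C + R·V̇ + PEEP.
Vt/C = PIP − R·V̇ − PEEP = 29 − 8.4×0.7167 − 10 = 29 − 6.02 − 10 = 12.98 cmH2O.
C = Vt / 12.98 = 400 / 12.98 = 30.817 mL/cmH2O.

30.8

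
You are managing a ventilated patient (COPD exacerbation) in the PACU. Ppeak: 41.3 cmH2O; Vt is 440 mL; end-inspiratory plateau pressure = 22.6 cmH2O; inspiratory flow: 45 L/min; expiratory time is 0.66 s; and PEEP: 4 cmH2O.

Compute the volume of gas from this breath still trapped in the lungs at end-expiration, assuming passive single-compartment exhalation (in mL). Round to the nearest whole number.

Flow: 45 L/min ÷ 60 = 0.75 L/s.
R = (PIP − Pplat)/V̇ = (41.3 − 22.6) / 0.75 = 18.7/0.75 = 24.933 cmH2O·s/L.
C = Vt/(Pplat − PEEP) = 440.0 / (22.6 − 4) = 440.0/18.6 = 23.656 mL/cmH2O.
τ = R × C = 24.933 × 0.02366 L/cmH2O = 0.5899 s.
Fraction remaining = e^(−Te/τ) = e^(−0.66/0.5899) = 0.3267.
Trapped volume = 440.0 × 0.3267 = 143.75 mL.

144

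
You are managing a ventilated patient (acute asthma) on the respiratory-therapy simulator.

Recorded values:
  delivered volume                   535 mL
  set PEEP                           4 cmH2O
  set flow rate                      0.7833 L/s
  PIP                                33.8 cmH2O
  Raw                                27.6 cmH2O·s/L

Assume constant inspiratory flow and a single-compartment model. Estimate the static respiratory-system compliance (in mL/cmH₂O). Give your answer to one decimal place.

Equation of motion (constant flow): PIP = Vt/C + R·V̇ + PEEP.
Vt/C = PIP − R·V̇ − PEEP = 33.8 − 27.6×0.7833 − 4 = 33.8 − 21.619 − 4 = 8.181 cmH2O.
C = Vt / 8.181 = 535 / 8.181 = 65.395 mL/cmH2O.

65.4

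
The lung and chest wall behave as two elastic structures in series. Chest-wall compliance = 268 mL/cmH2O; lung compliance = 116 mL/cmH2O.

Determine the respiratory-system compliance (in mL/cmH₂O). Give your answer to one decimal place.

Lung and chest wall are elastances in series: 1/Crs = 1/CL + 1/Ccw.
1/Crs = 1/116 + 1/268 = 0.01235.
Crs = 80.972 mL/cmH2O.

81.0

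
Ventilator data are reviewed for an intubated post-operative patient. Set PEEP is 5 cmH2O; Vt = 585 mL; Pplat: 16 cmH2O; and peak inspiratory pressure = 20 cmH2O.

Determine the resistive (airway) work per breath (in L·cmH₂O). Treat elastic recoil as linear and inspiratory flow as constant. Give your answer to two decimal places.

With constant inspiratory flow the resistive pressure is constant at PIP − Pplat = 20 − 16 = 4.0 cmH2O, so resistive work = 4.0 × 0.585 = 2.34 L·cmH2O.

2.34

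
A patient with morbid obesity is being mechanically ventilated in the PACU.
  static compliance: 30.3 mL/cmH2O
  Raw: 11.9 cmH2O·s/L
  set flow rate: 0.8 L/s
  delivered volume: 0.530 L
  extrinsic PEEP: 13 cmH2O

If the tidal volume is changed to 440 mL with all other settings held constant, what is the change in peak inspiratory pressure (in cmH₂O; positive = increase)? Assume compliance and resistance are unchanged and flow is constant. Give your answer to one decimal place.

PIP = Vt/C + R·V̇ + PEEP (constant-flow equation of motion).
Only the elastic term changes: ΔPIP = ΔVt / C = (440 − 530) / 30.3 = -2.97 cmH2O.

-3.0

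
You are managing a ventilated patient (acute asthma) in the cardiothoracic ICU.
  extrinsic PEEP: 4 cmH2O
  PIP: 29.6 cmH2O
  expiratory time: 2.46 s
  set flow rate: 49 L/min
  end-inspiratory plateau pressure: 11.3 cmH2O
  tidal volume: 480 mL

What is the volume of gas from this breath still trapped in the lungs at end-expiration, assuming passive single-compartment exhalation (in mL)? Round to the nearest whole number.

90

Flow: 49 L/min ÷ 60 = 0.8167 L/s.
R = (PIP − Pplat)/V̇ = (29.6 − 11.3) / 0.8167 = 18.3/0.8167 = 22.407 cmH2O·s/L.
C = Vt/(Pplat − PEEP) = 480.0 / (11.3 − 4) = 480.0/7.3 = 65.753 mL/cmH2O.
τ = R × C = 22.407 × 0.06575 L/cmH2O = 1.473 s.
Fraction remaining = e^(−Te/τ) = e^(−2.46/1.473) = 0.1882.
Trapped volume = 480.0 × 0.1882 = 90.336 mL.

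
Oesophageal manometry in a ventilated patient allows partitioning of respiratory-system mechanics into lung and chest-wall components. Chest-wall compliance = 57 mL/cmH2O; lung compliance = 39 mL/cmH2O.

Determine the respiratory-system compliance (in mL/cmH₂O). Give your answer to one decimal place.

Lung and chest wall are elastances in series: 1/Crs = 1/CL + 1/Ccw.
1/Crs = 1/39 + 1/57 = 0.04318.
Crs = 23.159 mL/cmH2O.

23.2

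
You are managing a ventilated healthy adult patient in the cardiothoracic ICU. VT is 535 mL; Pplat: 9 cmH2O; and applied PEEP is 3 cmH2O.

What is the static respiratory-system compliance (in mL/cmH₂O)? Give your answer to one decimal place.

Cstat = Vt / (Pplat − PEEP) = 535 / (9 − 3) = 535 / 6.0 = 89.167 mL/cmH2O.

89.2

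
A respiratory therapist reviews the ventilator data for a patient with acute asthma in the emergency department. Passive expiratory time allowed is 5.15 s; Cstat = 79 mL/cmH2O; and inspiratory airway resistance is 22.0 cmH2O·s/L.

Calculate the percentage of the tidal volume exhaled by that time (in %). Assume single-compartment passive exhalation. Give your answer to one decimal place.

τ = R × C = 22.0 × 79 mL/cmH2O = 22.0 × 0.079 L/cmH2O = 1.738 s.
Passive exhalation: V(t)/V₀ = e^(−t/τ) = e^(−5.15/1.738) = 0.05165.
Fraction exhaled = 1 − 0.05165 = 0.9484 → 94.84%.

94.8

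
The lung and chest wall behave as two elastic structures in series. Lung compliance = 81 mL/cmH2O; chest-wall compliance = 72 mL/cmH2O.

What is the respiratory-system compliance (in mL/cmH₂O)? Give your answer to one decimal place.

Lung and chest wall are elastances in series: 1/Crs = 1/CL + 1/Ccw.
1/Crs = 1/81 + 1/72 = 0.02623.
Crs = 38.124 mL/cmH2O.

38.1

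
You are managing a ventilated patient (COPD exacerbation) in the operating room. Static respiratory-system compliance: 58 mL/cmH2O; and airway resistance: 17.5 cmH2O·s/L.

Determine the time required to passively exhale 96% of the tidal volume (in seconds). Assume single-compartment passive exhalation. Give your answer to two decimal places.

τ = R × C = 17.5 × 58 mL/cmH2O = 17.5 × 0.058 L/cmH2O = 1.015 s.
Exhaled fraction f = 1 − e^(−t/τ) → t = −τ·ln(1 − f) = −1.015·ln(0.04) = 3.267 s.

3.27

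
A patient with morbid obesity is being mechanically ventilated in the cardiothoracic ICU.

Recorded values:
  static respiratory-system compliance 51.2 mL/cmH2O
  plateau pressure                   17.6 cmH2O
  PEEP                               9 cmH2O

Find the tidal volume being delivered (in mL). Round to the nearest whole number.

440

Vt = Cstat × (Pplat − PEEP) = 51.2 × (17.6 − 9) = 51.2 × 8.6 = 440.32 mL.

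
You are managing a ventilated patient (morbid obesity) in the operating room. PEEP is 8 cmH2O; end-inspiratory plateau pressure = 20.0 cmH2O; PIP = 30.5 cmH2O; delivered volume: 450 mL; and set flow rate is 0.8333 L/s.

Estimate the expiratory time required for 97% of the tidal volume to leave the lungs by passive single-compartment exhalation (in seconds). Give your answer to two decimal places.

1.66

R = (PIP − Pplat)/V̇ = (30.5 − 20.0) / 0.8333 = 10.5/0.8333 = 12.601 cmH2O·s/L.
C = Vt/(Pplat − PEEP) = 450.0 / (20.0 − 8) = 450.0/12.0 = 37.5 mL/cmH2O.
τ = R × C = 12.601 × 0.0375 L/cmH2O = 0.4725 s.
t = −τ·ln(1 − 0.97) = −0.4725·ln(0.03) = 1.657 s.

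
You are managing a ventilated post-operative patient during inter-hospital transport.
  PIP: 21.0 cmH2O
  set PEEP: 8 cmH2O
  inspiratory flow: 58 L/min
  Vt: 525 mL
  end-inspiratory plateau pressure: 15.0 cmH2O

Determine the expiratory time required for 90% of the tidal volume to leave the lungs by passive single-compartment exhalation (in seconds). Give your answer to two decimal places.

1.07

Flow: 58 L/min ÷ 60 = 0.9667 L/s.
R = (PIP − Pplat)/V̇ = (21.0 − 15.0) / 0.9667 = 6.0/0.9667 = 6.207 cmH2O·s/L.
C = Vt/(Pplat − PEEP) = 525.0 / (15.0 − 8) = 525.0/7.0 = 75.0 mL/cmH2O.
τ = R × C = 6.207 × 0.075 L/cmH2O = 0.4655 s.
t = −τ·ln(1 − 0.90) = −0.4655·ln(0.1) = 1.072 s.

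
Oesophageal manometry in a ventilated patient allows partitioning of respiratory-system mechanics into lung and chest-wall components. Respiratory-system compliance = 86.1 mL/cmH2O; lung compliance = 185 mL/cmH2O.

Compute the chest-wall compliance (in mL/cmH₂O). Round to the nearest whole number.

1/Ccw = 1/Crs − 1/CL.
1/Ccw = 1/86.1 − 1/185 = 0.006209.
Ccw = 161.06 mL/cmH2O.

161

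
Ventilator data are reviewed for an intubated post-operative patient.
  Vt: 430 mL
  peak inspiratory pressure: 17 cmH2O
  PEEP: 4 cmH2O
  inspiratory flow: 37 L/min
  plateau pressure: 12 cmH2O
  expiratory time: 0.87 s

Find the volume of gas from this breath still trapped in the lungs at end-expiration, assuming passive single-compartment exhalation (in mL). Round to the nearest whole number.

Flow: 37 L/min ÷ 60 = 0.6167 L/s.
R = (PIP − Pplat)/V̇ = (17 − 12) / 0.6167 = 5.0/0.6167 = 8.108 cmH2O·s/L.
C = Vt/(Pplat − PEEP) = 430.0 / (12 − 4) = 430.0/8.0 = 53.75 mL/cmH2O.
τ = R × C = 8.108 × 0.05375 L/cmH2O = 0.4358 s.
Fraction remaining = e^(−Te/τ) = e^(−0.87/0.4358) = 0.1358.
Trapped volume = 430.0 × 0.1358 = 58.394 mL.

58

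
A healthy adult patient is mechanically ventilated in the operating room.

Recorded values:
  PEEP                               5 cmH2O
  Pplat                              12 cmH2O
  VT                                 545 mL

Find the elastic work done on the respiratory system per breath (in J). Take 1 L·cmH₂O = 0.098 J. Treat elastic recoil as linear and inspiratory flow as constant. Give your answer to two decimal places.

Elastic work ≈ ½ × (Pplat − PEEP) × Vt = 0.5 × (12 − 5) × 0.545 L = 0.5 × 7.0 × 0.545 = 1.908 L·cmH2O.
× 0.098 J/(L·cmH2O) → 0.187 J.

0.19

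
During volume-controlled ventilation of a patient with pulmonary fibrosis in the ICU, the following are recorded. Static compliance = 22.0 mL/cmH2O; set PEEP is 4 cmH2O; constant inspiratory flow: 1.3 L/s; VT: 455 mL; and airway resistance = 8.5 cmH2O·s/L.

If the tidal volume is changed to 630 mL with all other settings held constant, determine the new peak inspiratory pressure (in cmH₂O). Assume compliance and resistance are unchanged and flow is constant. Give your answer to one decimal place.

43.7

PIP = Vt/C + R·V̇ + PEEP (constant-flow equation of motion).
Only the elastic term changes: ΔPIP = ΔVt / C = (630 − 455) / 22.0 = 7.955 cmH2O.
Original PIP = 455/22.0 + 8.5×1.3 + 4 = 35.732 cmH2O; new PIP = 35.732 + (7.955) = 43.687 cmH2O.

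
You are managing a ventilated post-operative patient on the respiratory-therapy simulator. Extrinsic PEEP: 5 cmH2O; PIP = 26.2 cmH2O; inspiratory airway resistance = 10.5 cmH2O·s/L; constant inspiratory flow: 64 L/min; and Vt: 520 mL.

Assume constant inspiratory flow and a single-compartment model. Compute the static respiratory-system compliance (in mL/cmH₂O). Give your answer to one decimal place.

Flow: 64 L/min ÷ 60 = 1.0667 L/s.
Equation of motion (constant flow): PIP = Vt/C + R·V̇ + PEEP.
Vt/C = PIP − R·V̇ − PEEP = 26.2 − 10.5×1.0667 − 5 = 26.2 − 11.2 − 5 = 10.0 cmH2O.
C = Vt / 10.0 = 520 / 10.0 = 52.0 mL/cmH2O.

52.0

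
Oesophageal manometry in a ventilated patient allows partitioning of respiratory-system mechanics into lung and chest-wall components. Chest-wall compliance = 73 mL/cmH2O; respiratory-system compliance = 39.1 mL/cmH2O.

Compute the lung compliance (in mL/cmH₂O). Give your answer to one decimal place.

84.2

1/CL = 1/Crs − 1/Ccw.
1/CL = 1/39.1 − 1/73 = 0.01188.
CL = 84.175 mL/cmH2O.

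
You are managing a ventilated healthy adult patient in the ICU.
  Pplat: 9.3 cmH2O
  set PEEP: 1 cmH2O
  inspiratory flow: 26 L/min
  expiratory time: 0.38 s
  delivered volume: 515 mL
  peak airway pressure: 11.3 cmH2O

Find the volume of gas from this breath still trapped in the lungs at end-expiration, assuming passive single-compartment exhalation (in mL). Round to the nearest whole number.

Flow: 26 L/min ÷ 60 = 0.4333 L/s.
R = (PIP − Pplat)/V̇ = (11.3 − 9.3) / 0.4333 = 2.0/0.4333 = 4.616 cmH2O·s/L.
C = Vt/(Pplat − PEEP) = 515.0 / (9.3 − 1) = 515.0/8.3 = 62.048 mL/cmH2O.
τ = R × C = 4.616 × 0.06205 L/cmH2O = 0.2864 s.
Fraction remaining = e^(−Te/τ) = e^(−0.38/0.2864) = 0.2653.
Trapped volume = 515.0 × 0.2653 = 136.63 mL.

137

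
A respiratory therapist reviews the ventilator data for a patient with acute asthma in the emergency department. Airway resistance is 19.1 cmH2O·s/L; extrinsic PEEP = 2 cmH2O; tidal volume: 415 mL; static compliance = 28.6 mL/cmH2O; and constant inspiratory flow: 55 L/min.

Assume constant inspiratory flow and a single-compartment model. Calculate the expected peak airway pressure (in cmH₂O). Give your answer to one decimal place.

Flow: 55 L/min ÷ 60 = 0.9167 L/s.
Equation of motion (constant flow): PIP = Vt/C + R·V̇ + PEEP.
PIP = 415/28.6 + 19.1×0.9167 + 2 = 14.51 + 17.509 + 2 = 34.019 cmH2O.

34.0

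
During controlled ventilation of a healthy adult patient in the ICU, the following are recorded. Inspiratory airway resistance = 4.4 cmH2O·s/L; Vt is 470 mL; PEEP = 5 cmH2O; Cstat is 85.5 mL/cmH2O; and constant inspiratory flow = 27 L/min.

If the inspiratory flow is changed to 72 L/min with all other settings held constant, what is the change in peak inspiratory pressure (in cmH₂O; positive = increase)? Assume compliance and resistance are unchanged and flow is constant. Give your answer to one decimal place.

3.3

Flow: 27 L/min ÷ 60 = 0.45 L/s.
New flow: 72 L/min ÷ 60 = 1.2 L/s.
PIP = Vt/C + R·V̇ + PEEP (constant-flow equation of motion).
Only the resistive term changes: ΔPIP = R × ΔV̇ = 4.4 × (1.2 − 0.45) = 4.4 × 0.75 = 3.3 cmH2O.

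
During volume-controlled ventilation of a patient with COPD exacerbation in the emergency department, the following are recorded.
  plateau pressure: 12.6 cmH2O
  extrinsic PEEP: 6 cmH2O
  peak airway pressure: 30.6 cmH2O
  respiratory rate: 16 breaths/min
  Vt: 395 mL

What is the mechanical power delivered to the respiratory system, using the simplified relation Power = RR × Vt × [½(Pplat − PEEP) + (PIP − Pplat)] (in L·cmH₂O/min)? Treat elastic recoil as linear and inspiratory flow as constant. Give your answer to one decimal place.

134.6

Per-breath work = Vt × [½(Pplat−PEEP) + (PIP−Pplat)] = 0.395 × [0.5×6.6 + 18.0] = 0.395 × 21.3 = 8.414 L·cmH2O.
Power = 16 × 8.414 = 134.62 L·cmH2O/min.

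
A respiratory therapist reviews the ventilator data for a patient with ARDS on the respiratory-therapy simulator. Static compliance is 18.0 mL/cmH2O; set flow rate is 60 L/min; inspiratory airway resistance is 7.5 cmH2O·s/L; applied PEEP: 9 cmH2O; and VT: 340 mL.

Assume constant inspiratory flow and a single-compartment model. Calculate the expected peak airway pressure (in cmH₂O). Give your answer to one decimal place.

Flow: 60 L/min ÷ 60 = 1 L/s.
Equation of motion (constant flow): PIP = Vt/C + R·V̇ + PEEP.
PIP = 340/18.0 + 7.5×1 + 9 = 18.889 + 7.5 + 9 = 35.389 cmH2O.

35.4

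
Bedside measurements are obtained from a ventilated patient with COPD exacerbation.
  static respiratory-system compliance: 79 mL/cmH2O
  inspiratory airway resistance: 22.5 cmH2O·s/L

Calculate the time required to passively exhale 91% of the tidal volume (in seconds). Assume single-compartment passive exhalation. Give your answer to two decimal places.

τ = R × C = 22.5 × 79 mL/cmH2O = 22.5 × 0.079 L/cmH2O = 1.778 s.
Exhaled fraction f = 1 − e^(−t/τ) → t = −τ·ln(1 − f) = −1.778·ln(0.09) = 4.281 s.

4.28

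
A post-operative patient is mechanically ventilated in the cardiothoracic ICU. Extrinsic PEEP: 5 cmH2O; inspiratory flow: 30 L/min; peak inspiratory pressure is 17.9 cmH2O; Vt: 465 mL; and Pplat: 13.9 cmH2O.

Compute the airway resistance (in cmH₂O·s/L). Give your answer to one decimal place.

Flow: 30 L/min ÷ 60 = 0.5 L/s.
Raw = (PIP − Pplat) / flow = (17.9 − 13.9) / 0.5 = 4.0 / 0.5 = 8.0 cmH2O·s/L.

8.0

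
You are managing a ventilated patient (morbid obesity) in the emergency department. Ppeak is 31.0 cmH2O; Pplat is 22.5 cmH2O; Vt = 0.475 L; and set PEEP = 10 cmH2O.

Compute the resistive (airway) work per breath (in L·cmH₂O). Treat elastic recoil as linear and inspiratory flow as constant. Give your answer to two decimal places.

With constant inspiratory flow the resistive pressure is constant at PIP − Pplat = 31.0 − 22.5 = 8.5 cmH2O, so resistive work = 8.5 × 0.475 = 4.038 L·cmH2O.

4.04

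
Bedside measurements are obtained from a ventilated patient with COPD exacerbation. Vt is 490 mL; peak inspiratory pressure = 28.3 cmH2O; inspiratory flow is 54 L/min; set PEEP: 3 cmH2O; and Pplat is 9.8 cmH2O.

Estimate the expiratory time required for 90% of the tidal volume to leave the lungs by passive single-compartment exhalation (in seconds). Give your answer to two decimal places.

3.41

Flow: 54 L/min ÷ 60 = 0.9 L/s.
R = (PIP − Pplat)/V̇ = (28.3 − 9.8) / 0.9 = 18.5/0.9 = 20.556 cmH2O·s/L.
C = Vt/(Pplat − PEEP) = 490.0 / (9.8 − 3) = 490.0/6.8 = 72.059 mL/cmH2O.
τ = R × C = 20.556 × 0.07206 L/cmH2O = 1.481 s.
t = −τ·ln(1 − 0.90) = −1.481·ln(0.1) = 3.41 s.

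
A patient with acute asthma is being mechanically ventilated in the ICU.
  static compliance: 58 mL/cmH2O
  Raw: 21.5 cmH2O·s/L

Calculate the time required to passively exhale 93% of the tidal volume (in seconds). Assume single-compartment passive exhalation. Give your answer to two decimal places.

3.32

τ = R × C = 21.5 × 58 mL/cmH2O = 21.5 × 0.058 L/cmH2O = 1.247 s.
Exhaled fraction f = 1 − e^(−t/τ) → t = −τ·ln(1 − f) = −1.247·ln(0.07) = 3.316 s.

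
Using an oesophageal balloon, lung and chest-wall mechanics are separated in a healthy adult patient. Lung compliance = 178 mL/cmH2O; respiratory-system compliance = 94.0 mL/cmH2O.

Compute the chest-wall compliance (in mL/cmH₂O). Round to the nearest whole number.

1/Ccw = 1/Crs − 1/CL.
1/Ccw = 1/94.0 − 1/178 = 0.00502.
Ccw = 199.2 mL/cmH2O.

199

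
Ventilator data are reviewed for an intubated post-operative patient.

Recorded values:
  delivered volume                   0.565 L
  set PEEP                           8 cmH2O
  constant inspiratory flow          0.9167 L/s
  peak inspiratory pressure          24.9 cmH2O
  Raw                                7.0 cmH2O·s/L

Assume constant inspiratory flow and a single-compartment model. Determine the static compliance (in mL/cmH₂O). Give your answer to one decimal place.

Equation of motion (constant flow): PIP = Vt/C + R·V̇ + PEEP.
Vt/C = PIP − R·V̇ − PEEP = 24.9 − 7.0×0.9167 − 8 = 24.9 − 6.417 − 8 = 10.483 cmH2O.
C = Vt / 10.483 = 565 / 10.483 = 53.897 mL/cmH2O.

53.9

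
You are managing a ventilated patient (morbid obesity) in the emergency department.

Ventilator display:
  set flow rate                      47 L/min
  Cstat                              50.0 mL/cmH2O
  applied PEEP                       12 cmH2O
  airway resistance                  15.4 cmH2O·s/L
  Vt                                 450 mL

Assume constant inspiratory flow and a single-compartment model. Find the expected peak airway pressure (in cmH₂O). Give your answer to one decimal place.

33.1

Flow: 47 L/min ÷ 60 = 0.7833 L/s.
Equation of motion (constant flow): PIP = Vt/C + R·V̇ + PEEP.
PIP = 450/50.0 + 15.4×0.7833 + 12 = 9.0 + 12.063 + 12 = 33.063 cmH2O.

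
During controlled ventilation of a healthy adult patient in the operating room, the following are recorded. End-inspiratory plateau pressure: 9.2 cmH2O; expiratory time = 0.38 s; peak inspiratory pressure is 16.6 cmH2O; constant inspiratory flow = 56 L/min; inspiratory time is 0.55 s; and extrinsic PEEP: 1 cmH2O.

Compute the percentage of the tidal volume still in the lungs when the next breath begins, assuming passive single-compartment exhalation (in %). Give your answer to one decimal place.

Flow: 56 L/min ÷ 60 = 0.9333 L/s.
Vt = flow × Ti = 0.9333 L/s × 0.55 s × 1000 mL/L = 513.32 mL.
R = (PIP − Pplat)/V̇ = (16.6 − 9.2) / 0.9333 = 7.4/0.9333 = 7.929 cmH2O·s/L.
C = Vt/(Pplat − PEEP) = 513.32 / (9.2 − 1) = 513.32/8.2 = 62.6 mL/cmH2O.
τ = R × C = 7.929 × 0.0626 L/cmH2O = 0.4964 s.
Fraction remaining at end-expiration = e^(−Te/τ) = e^(−0.38/0.4964) = 0.4651 → 46.51%.

46.5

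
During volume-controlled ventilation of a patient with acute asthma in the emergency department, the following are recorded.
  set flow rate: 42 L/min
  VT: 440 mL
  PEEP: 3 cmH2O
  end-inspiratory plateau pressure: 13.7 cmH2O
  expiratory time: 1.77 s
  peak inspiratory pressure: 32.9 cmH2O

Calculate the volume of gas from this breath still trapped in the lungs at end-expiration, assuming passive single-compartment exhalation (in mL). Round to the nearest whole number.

92

Flow: 42 L/min ÷ 60 = 0.7 L/s.
R = (PIP − Pplat)/V̇ = (32.9 − 13.7) / 0.7 = 19.2/0.7 = 27.429 cmH2O·s/L.
C = Vt/(Pplat − PEEP) = 440.0 / (13.7 − 3) = 440.0/10.7 = 41.121 mL/cmH2O.
τ = R × C = 27.429 × 0.04112 L/cmH2O = 1.128 s.
Fraction remaining = e^(−Te/τ) = e^(−1.77/1.128) = 0.2082.
Trapped volume = 440.0 × 0.2082 = 91.608 mL.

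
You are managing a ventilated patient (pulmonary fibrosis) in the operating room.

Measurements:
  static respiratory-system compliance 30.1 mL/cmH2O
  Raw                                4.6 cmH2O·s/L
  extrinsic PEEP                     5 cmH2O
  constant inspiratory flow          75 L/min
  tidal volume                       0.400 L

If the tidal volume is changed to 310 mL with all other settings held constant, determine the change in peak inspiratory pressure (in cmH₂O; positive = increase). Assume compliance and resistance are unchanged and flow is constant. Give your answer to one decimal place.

-3.0

PIP = Vt/C + R·V̇ + PEEP (constant-flow equation of motion).
Only the elastic term changes: ΔPIP = ΔVt / C = (310 − 400) / 30.1 = -2.99 cmH2O.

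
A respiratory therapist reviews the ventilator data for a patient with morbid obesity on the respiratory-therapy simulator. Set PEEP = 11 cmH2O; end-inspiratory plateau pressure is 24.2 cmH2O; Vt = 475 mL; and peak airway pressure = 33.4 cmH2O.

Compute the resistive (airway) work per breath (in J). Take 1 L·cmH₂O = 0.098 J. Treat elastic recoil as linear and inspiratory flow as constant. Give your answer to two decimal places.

With constant inspiratory flow the resistive pressure is constant at PIP − Pplat = 33.4 − 24.2 = 9.2 cmH2O, so resistive work = 9.2 × 0.475 = 4.37 L·cmH2O.
× 0.098 J/(L·cmH2O) → 0.4283 J.

0.43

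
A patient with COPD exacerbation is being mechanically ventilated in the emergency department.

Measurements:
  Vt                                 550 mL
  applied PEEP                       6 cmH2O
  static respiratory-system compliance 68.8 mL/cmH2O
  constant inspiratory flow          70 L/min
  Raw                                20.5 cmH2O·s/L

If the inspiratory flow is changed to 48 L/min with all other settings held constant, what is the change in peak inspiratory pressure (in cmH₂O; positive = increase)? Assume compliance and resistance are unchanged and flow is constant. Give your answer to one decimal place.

Flow: 70 L/min ÷ 60 = 1.1667 L/s.
New flow: 48 L/min ÷ 60 = 0.8 L/s.
PIP = Vt/C + R·V̇ + PEEP (constant-flow equation of motion).
Only the resistive term changes: ΔPIP = R × ΔV̇ = 20.5 × (0.8 − 1.1667) = 20.5 × -0.3667 = -7.517 cmH2O.

-7.5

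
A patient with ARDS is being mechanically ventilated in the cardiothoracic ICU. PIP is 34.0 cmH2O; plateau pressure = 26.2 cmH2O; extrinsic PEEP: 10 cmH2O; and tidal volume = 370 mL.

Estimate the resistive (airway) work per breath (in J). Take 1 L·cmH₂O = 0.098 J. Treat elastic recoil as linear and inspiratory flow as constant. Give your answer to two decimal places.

0.28

With constant inspiratory flow the resistive pressure is constant at PIP − Pplat = 34.0 − 26.2 = 7.8 cmH2O, so resistive work = 7.8 × 0.370 = 2.886 L·cmH2O.
× 0.098 J/(L·cmH2O) → 0.2828 J.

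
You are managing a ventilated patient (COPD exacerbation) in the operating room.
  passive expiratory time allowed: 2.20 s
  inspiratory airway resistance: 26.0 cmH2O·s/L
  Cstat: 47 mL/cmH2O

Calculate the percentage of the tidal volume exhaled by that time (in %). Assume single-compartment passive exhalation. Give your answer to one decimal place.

τ = R × C = 26.0 × 47 mL/cmH2O = 26.0 × 0.047 L/cmH2O = 1.222 s.
Passive exhalation: V(t)/V₀ = e^(−t/τ) = e^(−2.20/1.222) = 0.1652.
Fraction exhaled = 1 − 0.1652 = 0.8348 → 83.48%.

83.5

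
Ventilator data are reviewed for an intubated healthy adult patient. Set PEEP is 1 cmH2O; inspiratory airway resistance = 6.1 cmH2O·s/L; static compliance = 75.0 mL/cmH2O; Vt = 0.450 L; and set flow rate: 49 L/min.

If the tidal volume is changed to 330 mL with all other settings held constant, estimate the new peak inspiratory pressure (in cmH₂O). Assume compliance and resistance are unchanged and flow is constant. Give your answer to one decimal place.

Flow: 49 L/min ÷ 60 = 0.8167 L/s.
PIP = Vt/C + R·V̇ + PEEP (constant-flow equation of motion).
Only the elastic term changes: ΔPIP = ΔVt / C = (330 − 450) / 75.0 = -1.6 cmH2O.
Original PIP = 450/75.0 + 6.1×0.8167 + 1 = 11.982 cmH2O; new PIP = 11.982 + (-1.6) = 10.382 cmH2O.

10.4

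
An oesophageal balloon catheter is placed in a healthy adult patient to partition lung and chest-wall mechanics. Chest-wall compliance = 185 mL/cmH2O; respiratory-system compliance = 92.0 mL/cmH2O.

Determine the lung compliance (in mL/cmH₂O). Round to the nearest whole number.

1/CL = 1/Crs − 1/Ccw.
1/CL = 1/92.0 − 1/185 = 0.005464.
CL = 183.02 mL/cmH2O.

183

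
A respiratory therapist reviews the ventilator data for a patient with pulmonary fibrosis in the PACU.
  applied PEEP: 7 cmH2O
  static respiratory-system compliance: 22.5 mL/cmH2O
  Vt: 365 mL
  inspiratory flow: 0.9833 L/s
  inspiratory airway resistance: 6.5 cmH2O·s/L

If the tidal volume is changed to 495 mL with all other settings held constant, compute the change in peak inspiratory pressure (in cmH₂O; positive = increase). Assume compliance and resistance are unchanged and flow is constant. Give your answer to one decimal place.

PIP = Vt/C + R·V̇ + PEEP (constant-flow equation of motion).
Only the elastic term changes: ΔPIP = ΔVt / C = (495 − 365) / 22.5 = 5.778 cmH2O.

5.8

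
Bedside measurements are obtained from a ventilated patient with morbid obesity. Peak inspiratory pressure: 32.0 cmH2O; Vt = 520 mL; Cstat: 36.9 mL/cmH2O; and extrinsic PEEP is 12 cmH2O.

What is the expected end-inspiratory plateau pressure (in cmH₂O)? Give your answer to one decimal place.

26.1

Pplat = PEEP + Vt / Cstat = 12 + 520 / 36.9 = 12 + 14.092 = 26.092 cmH2O.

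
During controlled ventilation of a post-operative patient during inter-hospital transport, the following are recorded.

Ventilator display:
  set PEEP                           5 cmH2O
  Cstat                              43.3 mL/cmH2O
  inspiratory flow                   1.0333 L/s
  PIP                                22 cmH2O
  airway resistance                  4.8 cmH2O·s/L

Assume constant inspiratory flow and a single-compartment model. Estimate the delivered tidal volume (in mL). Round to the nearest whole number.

Equation of motion (constant flow): PIP = Vt/C + R·V̇ + PEEP.
Vt/C = PIP − R·V̇ − PEEP = 22 − 4.96 − 5 = 12.04 cmH2O.
Vt = C × 12.04 = 43.3 × 12.04 = 521.33 mL.

521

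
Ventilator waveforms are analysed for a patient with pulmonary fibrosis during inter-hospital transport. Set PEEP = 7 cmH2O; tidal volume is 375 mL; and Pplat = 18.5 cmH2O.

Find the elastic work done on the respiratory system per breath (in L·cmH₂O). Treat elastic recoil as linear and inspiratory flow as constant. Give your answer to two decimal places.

Elastic work ≈ ½ × (Pplat − PEEP) × Vt = 0.5 × (18.5 − 7) × 0.375 L = 0.5 × 11.5 × 0.375 = 2.156 L·cmH2O.

2.16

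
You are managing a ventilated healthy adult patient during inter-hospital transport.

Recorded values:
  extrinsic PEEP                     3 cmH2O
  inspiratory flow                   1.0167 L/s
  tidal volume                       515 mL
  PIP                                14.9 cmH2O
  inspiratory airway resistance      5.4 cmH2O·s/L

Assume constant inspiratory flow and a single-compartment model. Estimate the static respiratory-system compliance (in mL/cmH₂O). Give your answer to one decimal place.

80.3

Equation of motion (constant flow): PIP = Vt/C + R·V̇ + PEEP.
Vt/C = PIP − R·V̇ − PEEP = 14.9 − 5.4×1.0167 − 3 = 14.9 − 5.49 − 3 = 6.41 cmH2O.
C = Vt / 6.41 = 515 / 6.41 = 80.343 mL/cmH2O.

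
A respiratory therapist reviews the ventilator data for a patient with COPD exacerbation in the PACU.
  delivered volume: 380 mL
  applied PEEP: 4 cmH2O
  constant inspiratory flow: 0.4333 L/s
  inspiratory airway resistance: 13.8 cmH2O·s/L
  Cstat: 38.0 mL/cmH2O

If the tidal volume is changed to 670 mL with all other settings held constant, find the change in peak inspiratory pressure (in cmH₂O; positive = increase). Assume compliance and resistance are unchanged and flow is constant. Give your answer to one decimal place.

7.6

PIP = Vt/C + R·V̇ + PEEP (constant-flow equation of motion).
Only the elastic term changes: ΔPIP = ΔVt / C = (670 − 380) / 38.0 = 7.632 cmH2O.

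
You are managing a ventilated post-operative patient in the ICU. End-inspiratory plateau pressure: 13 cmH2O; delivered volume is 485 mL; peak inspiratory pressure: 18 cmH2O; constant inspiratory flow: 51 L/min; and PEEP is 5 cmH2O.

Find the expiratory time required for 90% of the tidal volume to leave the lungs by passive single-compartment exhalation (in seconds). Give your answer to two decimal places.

0.82

Flow: 51 L/min ÷ 60 = 0.85 L/s.
R = (PIP − Pplat)/V̇ = (18 − 13) / 0.85 = 5.0/0.85 = 5.882 cmH2O·s/L.
C = Vt/(Pplat − PEEP) = 485.0 / (13 − 5) = 485.0/8.0 = 60.625 mL/cmH2O.
τ = R × C = 5.882 × 0.06063 L/cmH2O = 0.3566 s.
t = −τ·ln(1 − 0.90) = −0.3566·ln(0.1) = 0.8211 s.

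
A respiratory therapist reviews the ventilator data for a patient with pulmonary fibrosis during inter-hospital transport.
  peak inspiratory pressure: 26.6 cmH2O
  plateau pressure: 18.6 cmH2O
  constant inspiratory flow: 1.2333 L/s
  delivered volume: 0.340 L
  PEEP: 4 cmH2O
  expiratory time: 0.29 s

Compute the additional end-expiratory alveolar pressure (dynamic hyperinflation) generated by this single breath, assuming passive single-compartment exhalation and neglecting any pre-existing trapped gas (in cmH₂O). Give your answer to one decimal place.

R = (PIP − Pplat)/V̇ = (26.6 − 18.6) / 1.2333 = 8.0/1.2333 = 6.487 cmH2O·s/L.
C = Vt/(Pplat − PEEP) = 340.0 / (18.6 − 4) = 340.0/14.6 = 23.288 mL/cmH2O.
τ = R × C = 6.487 × 0.02329 L/cmH2O = 0.1511 s.
Fraction remaining = e^(−Te/τ) = e^(−0.29/0.1511) = 0.1467; trapped volume = 340.0 × 0.1467 = 49.878 mL.
Additional alveolar pressure from trapping ≈ V_trapped / C = 49.878 / 23.288 = 2.142 cmH2O.

2.1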